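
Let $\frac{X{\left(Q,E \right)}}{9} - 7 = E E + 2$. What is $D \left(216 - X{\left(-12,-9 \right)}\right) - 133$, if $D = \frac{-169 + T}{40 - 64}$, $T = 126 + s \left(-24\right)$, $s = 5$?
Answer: $- \frac{16669}{4} \approx -4167.3$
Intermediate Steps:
$T = 6$ ($T = 126 + 5 \left(-24\right) = 126 - 120 = 6$)
$X{\left(Q,E \right)} = 81 + 9 E^{2}$ ($X{\left(Q,E \right)} = 63 + 9 \left(E E + 2\right) = 63 + 9 \left(E^{2} + 2\right) = 63 + 9 \left(2 + E^{2}\right) = 63 + \left(18 + 9 E^{2}\right) = 81 + 9 E^{2}$)
$D = \frac{163}{24}$ ($D = \frac{-169 + 6}{40 - 64} = - \frac{163}{-24} = \left(-163\right) \left(- \frac{1}{24}\right) = \frac{163}{24} \approx 6.7917$)
$D \left(216 - X{\left(-12,-9 \right)}\right) - 133 = \frac{163 \left(216 - \left(81 + 9 \left(-9\right)^{2}\right)\right)}{24} - 133 = \frac{163 \left(216 - \left(81 + 9 \cdot 81\right)\right)}{24} - 133 = \frac{163 \left(216 - \left(81 + 729\right)\right)}{24} - 133 = \frac{163 \left(216 - 810\right)}{24} - 133 = \frac{163}{24} \left(-594\right) - 133 = - \frac{16137}{4} - 133 = - \frac{16669}{4}$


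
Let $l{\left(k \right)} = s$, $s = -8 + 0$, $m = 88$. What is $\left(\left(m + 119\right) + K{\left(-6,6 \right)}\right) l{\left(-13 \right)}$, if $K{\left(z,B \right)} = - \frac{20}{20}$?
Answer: $-1648$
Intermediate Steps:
$K{\left(z,B \right)} = -1$ ($K{\left(z,B \right)} = \left(-20\right) \frac{1}{20} = -1$)
$s = -8$
$l{\left(k \right)} = -8$
$\left(\left(m + 119\right) + K{\left(-6,6 \right)}\right) l{\left(-13 \right)} = \left(\left(88 + 119\right) - 1\right) \left(-8\right) = \left(207 - 1\right) \left(-8\right) = 206 \left(-8\right) = -1648$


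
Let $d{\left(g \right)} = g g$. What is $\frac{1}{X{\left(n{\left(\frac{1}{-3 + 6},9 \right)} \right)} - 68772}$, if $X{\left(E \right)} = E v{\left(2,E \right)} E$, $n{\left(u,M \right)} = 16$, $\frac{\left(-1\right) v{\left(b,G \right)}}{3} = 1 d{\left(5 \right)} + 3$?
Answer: $- \frac{1}{90276} \approx -1.1077 \cdot 10^{-5}$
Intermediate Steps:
$d{\left(g \right)} = g^{2}$
$v{\left(b,G \right)} = -84$ ($v{\left(b,G \right)} = - 3 \left(1 \cdot 5^{2} + 3\right) = - 3 \left(1 \cdot 25 + 3\right) = - 3 \left(25 + 3\right) = \left(-3\right) 28 = -84$)
$X{\left(E \right)} = - 84 E^{2}$ ($X{\left(E \right)} = E \left(-84\right) E = - 84 E E = - 84 E^{2}$)
$\frac{1}{X{\left(n{\left(\frac{1}{-3 + 6},9 \right)} \right)} - 68772} = \frac{1}{- 84 \cdot 16^{2} - 68772} = \frac{1}{\left(-84\right) 256 - 68772} = \frac{1}{-21504 - 68772} = \frac{1}{-90276} = - \frac{1}{90276}$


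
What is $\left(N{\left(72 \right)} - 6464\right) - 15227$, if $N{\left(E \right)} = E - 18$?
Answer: $-21637$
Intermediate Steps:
$N{\left(E \right)} = -18 + E$ ($N{\left(E \right)} = E - 18 = -18 + E$)
$\left(N{\left(72 \right)} - 6464\right) - 15227 = \left(\left(-18 + 72\right) - 6464\right) - 15227 = \left(54 - 6464\right) - 15227 = -6410 - 15227 = -21637$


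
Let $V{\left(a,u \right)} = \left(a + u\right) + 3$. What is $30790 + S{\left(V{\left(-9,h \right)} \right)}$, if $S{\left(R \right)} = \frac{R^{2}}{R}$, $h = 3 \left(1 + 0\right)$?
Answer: $30787$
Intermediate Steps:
$h = 3$ ($h = 3 \cdot 1 = 3$)
$V{\left(a,u \right)} = 3 + a + u$
$S{\left(R \right)} = R$
$30790 + S{\left(V{\left(-9,h \right)} \right)} = 30790 + \left(3 - 9 + 3\right) = 30790 - 3 = 30787$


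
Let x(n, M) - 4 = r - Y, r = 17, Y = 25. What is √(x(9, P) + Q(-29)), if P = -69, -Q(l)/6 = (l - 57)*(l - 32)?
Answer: 2*I*√7870 ≈ 177.43*I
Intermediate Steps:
Q(l) = -6*(-57 + l)*(-32 + l) (Q(l) = -6*(l - 57)*(l - 32) = -6*(-57 + l)*(-32 + l))
x(n, M) = -4 (x(n, M) = 4 + (17 - 1*25) = 4 + (17 - 25) = 4 - 8 = -4)
√(x(9, P) + Q(-29)) = √(-4 + (-10944 - 6*(-29)² + 534*(-29))) = √(-4 + (-10944 - 6*841 - 15486)) = √(-4 + (-10944 - 5046 - 15486)) = √(-4 - 31476) = √(-31480) = 2*I*√7870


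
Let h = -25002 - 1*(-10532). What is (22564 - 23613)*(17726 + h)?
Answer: -3415544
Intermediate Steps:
h = -14470 (h = -25002 + 10532 = -14470)
(22564 - 23613)*(17726 + h) = (22564 - 23613)*(17726 - 14470) = -1049*3256 = -3415544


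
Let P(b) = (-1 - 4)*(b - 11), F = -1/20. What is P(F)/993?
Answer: 221/3972 ≈ 0.055640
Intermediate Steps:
F = -1/20 (F = -1*1/20 = -1/20 ≈ -0.050000)
P(b) = 55 - 5*b (P(b) = -5*(-11 + b) = 55 - 5*b)
P(F)/993 = (55 - 5*(-1/20))/993 = (55 + 1/4)*(1/993) = (221/4)*(1/993) = 221/3972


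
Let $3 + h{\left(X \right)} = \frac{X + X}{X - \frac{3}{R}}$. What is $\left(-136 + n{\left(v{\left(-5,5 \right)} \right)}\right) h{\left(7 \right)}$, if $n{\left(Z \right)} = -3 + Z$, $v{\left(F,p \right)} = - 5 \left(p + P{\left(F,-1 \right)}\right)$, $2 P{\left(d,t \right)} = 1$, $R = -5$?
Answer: $\frac{3663}{19} \approx 192.79$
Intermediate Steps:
$P{\left(d,t \right)} = \frac{1}{2}$ ($P{\left(d,t \right)} = \frac{1}{2} \cdot 1 = \frac{1}{2}$)
$v{\left(F,p \right)} = - \frac{5}{2} - 5 p$ ($v{\left(F,p \right)} = - 5 \left(p + \frac{1}{2}\right) = - 5 \left(\frac{1}{2} + p\right) = - \frac{5}{2} - 5 p$)
$h{\left(X \right)} = -3 + \frac{2 X}{\frac{3}{5} + X}$ ($h{\left(X \right)} = -3 + \frac{X + X}{X - \frac{3}{-5}} = -3 + \frac{2 X}{X - - \frac{3}{5}} = -3 + \frac{2 X}{X + \frac{3}{5}} = -3 + \frac{2 X}{\frac{3}{5} + X}$)
$\left(-136 + n{\left(v{\left(-5,5 \right)} \right)}\right) h{\left(7 \right)} = \left(-136 - \frac{61}{2}\right) \frac{-9 - 35}{3 + 5 \cdot 7} = \left(-136 - \frac{61}{2}\right) \frac{-9 - 35}{3 + 35} = \left(-136 - \frac{61}{2}\right) \frac{1}{38} \left(-44\right) = \left(- \frac{333}{2}\right) \left(- \frac{22}{19}\right) = \frac{3663}{19}$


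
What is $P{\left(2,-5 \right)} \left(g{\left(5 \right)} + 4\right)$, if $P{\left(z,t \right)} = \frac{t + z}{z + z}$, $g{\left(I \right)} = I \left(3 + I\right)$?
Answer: $-33$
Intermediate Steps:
$P{\left(z,t \right)} = \frac{t + z}{2 z}$
$P{\left(2,-5 \right)} \left(g{\left(5 \right)} + 4\right) = \frac{-5 + 2}{2 \cdot 2} \left(5 \left(3 + 5\right) + 4\right) = \frac{1}{2} \cdot \frac{1}{2} \left(-3\right) \left(5 \cdot 8 + 4\right) = - \frac{3 \left(40 + 4\right)}{4} = \left(- \frac{3}{4}\right) 44 = -33$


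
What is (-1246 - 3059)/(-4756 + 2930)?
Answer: 4305/1826 ≈ 2.3576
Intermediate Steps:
(-1246 - 3059)/(-4756 + 2930) = -4305/(-1826) = -4305*(-1/1826) = 4305/1826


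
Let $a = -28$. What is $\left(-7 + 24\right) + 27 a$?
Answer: $-739$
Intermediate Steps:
$\left(-7 + 24\right) + 27 a = \left(-7 + 24\right) + 27 \left(-28\right) = 17 - 756 = -739$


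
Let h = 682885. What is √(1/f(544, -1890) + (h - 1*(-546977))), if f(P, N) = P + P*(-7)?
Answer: √204727747917/408 ≈ 1109.0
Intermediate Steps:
f(P, N) = -6*P (f(P, N) = P - 7*P = -6*P)
√(1/f(544, -1890) + (h - 1*(-546977))) = √(1/(-6*544) + (682885 - 1*(-546977))) = √(1/(-3264) + (682885 + 546977)) = √(-1/3264 + 1229862) = √(4014269567/3264) = √204727747917/408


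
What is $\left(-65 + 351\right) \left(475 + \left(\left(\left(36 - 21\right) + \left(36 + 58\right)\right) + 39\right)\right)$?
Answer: $178178$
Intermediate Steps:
$\left(-65 + 351\right) \left(475 + \left(\left(\left(36 - 21\right) + \left(36 + 58\right)\right) + 39\right)\right) = 286 \left(475 + \left(\left(\left(36 - 21\right) + 94\right) + 39\right)\right) = 286 \left(475 + \left(\left(15 + 94\right) + 39\right)\right) = 286 \left(475 + \left(109 + 39\right)\right) = 286 \left(475 + 148\right) = 286 \cdot 623 = 178178$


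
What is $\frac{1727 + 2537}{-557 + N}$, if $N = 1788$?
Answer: $\frac{4264}{1231} \approx 3.4639$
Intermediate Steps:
$\frac{1727 + 2537}{-557 + N} = \frac{1727 + 2537}{-557 + 1788} = \frac{4264}{1231}$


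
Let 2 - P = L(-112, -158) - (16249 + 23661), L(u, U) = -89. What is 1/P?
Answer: 1/40001 ≈ 2.4999e-5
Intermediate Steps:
P = 40001 (P = 2 - (-89 - (16249 + 23661)) = 2 - (-89 - 1*39910) = 2 - (-89 - 39910) = 2 - 1*(-39999) = 2 + 39999 = 40001)
1/P = 1/40001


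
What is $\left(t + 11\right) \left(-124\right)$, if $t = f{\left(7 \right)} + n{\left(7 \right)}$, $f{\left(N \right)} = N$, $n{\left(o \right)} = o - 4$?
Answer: $-2604$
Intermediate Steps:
$n{\left(o \right)} = -4 + o$
$t = 10$ ($t = 7 + \left(-4 + 7\right) = 7 + 3 = 10$)
$\left(t + 11\right) \left(-124\right) = \left(10 + 11\right) \left(-124\right) = 21 \left(-124\right) = -2604$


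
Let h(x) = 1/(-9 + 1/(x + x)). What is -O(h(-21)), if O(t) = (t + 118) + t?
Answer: -44638/379 ≈ -117.78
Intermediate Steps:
h(x) = 1/(-9 + 1/(2*x))
O(t) = 118 + 2*t (O(t) = (118 + t) + t = 118 + 2*t)
-O(h(-21)) = -(118 + 2*(-2*(-21)/(-1 + 18*(-21)))) = -(118 + 2*(-2*(-21)/(-1 - 378))) = -(118 + 2*(-2*(-21)/(-379))) = -(118 + 2*(-2*(-21)*(-1/379))) = -(118 + 2*(-42/379)) = -(118 - 84/379) = -1*44638/379 = -44638/379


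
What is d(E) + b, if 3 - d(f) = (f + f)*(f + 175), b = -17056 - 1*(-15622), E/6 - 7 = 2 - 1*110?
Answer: -523803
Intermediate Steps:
E = -606 (E = 42 + 6*(2 - 1*110) = 42 + 6*(2 - 110) = 42 + 6*(-108) = 42 - 648 = -606)
b = -1434 (b = -17056 + 15622 = -1434)
d(f) = 3 - 2*f*(175 + f) (d(f) = 3 - (f + f)*(f + 175) = 3 - 2*f*(175 + f))
d(E) + b = (3 - 350*(-606) - 2*(-606)**2) - 1434 = (3 + 212100 - 2*367236) - 1434 = (3 + 212100 - 734472) - 1434 = -522369 - 1434 = -523803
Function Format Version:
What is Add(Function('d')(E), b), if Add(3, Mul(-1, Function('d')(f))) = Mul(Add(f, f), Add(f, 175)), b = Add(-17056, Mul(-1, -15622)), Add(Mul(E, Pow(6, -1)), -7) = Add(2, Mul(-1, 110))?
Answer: -523803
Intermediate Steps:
E = -606 (E = Add(42, Mul(6, Add(2, Mul(-1, 110)))) = Add(42, Mul(6, Add(2, -110))) = Add(42, Mul(6, -108)) = Add(42, -648) = -606)
b = -1434 (b = Add(-17056, 15622) = -1434)
Function('d')(f) = Add(3, Mul(-2, f, Add(175, f))) (Function('d')(f) = Add(3, Mul(-1, Mul(Add(f, f), Add(f, 175)))) = Add(3, Mul(-1, Mul(Mul(2, f), Add(175, f)))) = Add(3, Mul(-1, Mul(2, f, Add(175, f)))) = Add(3, Mul(-2, f, Add(175, f))))
Add(Function('d')(E), b) = Add(Add(3, Mul(-350, -606), Mul(-2, Pow(-606, 2))), -1434) = Add(Add(3, 212100, Mul(-2, 367236)), -1434) = Add(Add(3, 212100, -734472), -1434) = Add(-522369, -1434) = -523803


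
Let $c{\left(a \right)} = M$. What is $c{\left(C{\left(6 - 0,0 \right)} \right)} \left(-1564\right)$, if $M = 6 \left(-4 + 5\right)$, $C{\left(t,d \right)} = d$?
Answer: $-9384$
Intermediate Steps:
$M = 6$ ($M = 6 \cdot 1 = 6$)
$c{\left(a \right)} = 6$
$c{\left(C{\left(6 - 0,0 \right)} \right)} \left(-1564\right) = 6 \left(-1564\right) = -9384$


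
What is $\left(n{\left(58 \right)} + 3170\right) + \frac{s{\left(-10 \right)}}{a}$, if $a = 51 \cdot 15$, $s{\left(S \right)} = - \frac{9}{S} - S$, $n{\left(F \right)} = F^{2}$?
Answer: $\frac{49985209}{7650} \approx 6534.0$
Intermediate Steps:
$s{\left(S \right)} = - S - \frac{9}{S}$
$a = 765$
$\left(n{\left(58 \right)} + 3170\right) + \frac{s{\left(-10 \right)}}{a} = \left(58^{2} + 3170\right) + \frac{\left(-1\right) \left(-10\right) - \frac{9}{-10}}{765} = \left(3364 + 3170\right) + \left(10 - - \frac{9}{10}\right) \frac{1}{765} = 6534 + \left(10 + \frac{9}{10}\right) \frac{1}{765} = 6534 + \frac{109}{10} \cdot \frac{1}{765} = 6534 + \frac{109}{7650} = \frac{49985209}{7650}$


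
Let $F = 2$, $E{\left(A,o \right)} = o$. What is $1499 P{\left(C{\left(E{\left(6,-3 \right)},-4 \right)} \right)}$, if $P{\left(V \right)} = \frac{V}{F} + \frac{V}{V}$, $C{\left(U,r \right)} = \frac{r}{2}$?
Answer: $0$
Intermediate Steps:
$C{\left(U,r \right)} = \frac{r}{2}$ ($C{\left(U,r \right)} = r \frac{1}{2} = \frac{r}{2}$)
$P{\left(V \right)} = 1 + \frac{V}{2}$ ($P{\left(V \right)} = \frac{V}{2} + \frac{V}{V} = V \frac{1}{2} + 1 = \frac{V}{2} + 1 = 1 + \frac{V}{2}$)
$1499 P{\left(C{\left(E{\left(6,-3 \right)},-4 \right)} \right)} = 1499 \left(1 + \frac{\frac{1}{2} \left(-4\right)}{2}\right) = 1499 \left(1 + \frac{1}{2} \left(-2\right)\right) = 1499 \left(1 - 1\right) = 1499 \cdot 0 = 0$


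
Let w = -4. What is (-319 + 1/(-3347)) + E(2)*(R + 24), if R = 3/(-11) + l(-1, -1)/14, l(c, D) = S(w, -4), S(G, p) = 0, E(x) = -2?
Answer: -13491768/36817 ≈ -366.46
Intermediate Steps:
l(c, D) = 0
R = -3/11 (R = 3/(-11) + 0/14 = 3*(-1/11) + 0*(1/14) = -3/11 + 0 = -3/11 ≈ -0.27273)
(-319 + 1/(-3347)) + E(2)*(R + 24) = (-319 + 1/(-3347)) - 2*(-3/11 + 24) = (-319 - 1/3347) - 2*261/11 = -1067694/3347 - 522/11 = -13491768/36817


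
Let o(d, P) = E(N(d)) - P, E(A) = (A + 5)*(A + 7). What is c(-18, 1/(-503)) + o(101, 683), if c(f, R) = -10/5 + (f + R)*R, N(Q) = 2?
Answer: -157362543/253009 ≈ -621.96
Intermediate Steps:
E(A) = (5 + A)*(7 + A)
o(d, P) = 63 - P (o(d, P) = (35 + 2**2 + 12*2) - P = (35 + 4 + 24) - P = 63 - P)
c(f, R) = -2 + R*(R + f) (c(f, R) = -10*1/5 + (R + f)*R = -2 + R*(R + f))
c(-18, 1/(-503)) + o(101, 683) = (-2 + (1/(-503))**2 - 18/(-503)) + (63 - 1*683) = (-2 + (-1/503)**2 - 1/503*(-18)) + (63 - 683) = (-2 + 1/253009 + 18/503) - 620 = -496963/253009 - 620 = -157362543/253009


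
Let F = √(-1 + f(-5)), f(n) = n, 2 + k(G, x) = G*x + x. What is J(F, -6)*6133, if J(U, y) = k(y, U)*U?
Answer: 183990 - 12266*I*√6 ≈ 1.8399e+5 - 30045.0*I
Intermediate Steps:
k(G, x) = -2 + x + G*x (k(G, x) = -2 + (G*x + x) = -2 + (x + G*x) = -2 + x + G*x)
F = I*√6 (F = √(-1 - 5) = √(-6) = I*√6 ≈ 2.4495*I)
J(U, y) = U*(-2 + U + U*y) (J(U, y) = (-2 + U + y*U)*U = (-2 + U + U*y)*U = U*(-2 + U + U*y))
J(F, -6)*6133 = ((I*√6)*(-2 + I*√6 + (I*√6)*(-6)))*6133 = ((I*√6)*(-2 + I*√6 - 6*I*√6))*6133 = ((I*√6)*(-2 - 5*I*√6))*6133 = (I*√6*(-2 - 5*I*√6))*6133 = 6133*I*√6*(-2 - 5*I*√6)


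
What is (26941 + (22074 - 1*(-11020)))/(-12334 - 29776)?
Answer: -12007/8422 ≈ -1.4257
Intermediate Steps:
(26941 + (22074 - 1*(-11020)))/(-12334 - 29776) = (26941 + (22074 + 11020))/(-42110) = (26941 + 33094)*(-1/42110) = 60035*(-1/42110) = -12007/8422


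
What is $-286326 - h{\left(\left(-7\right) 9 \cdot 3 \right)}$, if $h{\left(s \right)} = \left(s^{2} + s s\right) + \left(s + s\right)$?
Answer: $-357390$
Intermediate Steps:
$h{\left(s \right)} = 2 s + 2 s^{2}$ ($h{\left(s \right)} = \left(s^{2} + s^{2}\right) + 2 s = 2 s^{2} + 2 s = 2 s + 2 s^{2}$)
$-286326 - h{\left(\left(-7\right) 9 \cdot 3 \right)} = -286326 - 2 \left(-7\right) 9 \cdot 3 \left(1 + \left(-7\right) 9 \cdot 3\right) = -286326 - 2 \left(\left(-63\right) 3\right) \left(1 - 189\right) = -286326 - 2 \left(-189\right) \left(1 - 189\right) = -286326 - 2 \left(-189\right) \left(-188\right) = -286326 - 71064 = -357390$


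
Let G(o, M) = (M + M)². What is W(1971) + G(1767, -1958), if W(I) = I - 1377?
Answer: 15335650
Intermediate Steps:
G(o, M) = 4*M² (G(o, M) = (2*M)² = 4*M²)
W(I) = -1377 + I
W(1971) + G(1767, -1958) = (-1377 + 1971) + 4*(-1958)² = 594 + 4*3833764 = 594 + 15335056 = 15335650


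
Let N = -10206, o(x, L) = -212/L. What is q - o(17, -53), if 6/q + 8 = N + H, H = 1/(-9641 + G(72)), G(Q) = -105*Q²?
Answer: -22635954386/5658157655 ≈ -4.0006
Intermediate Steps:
H = -1/553961 (H = 1/(-9641 - 105*72²) = 1/(-9641 - 105*5184) = 1/(-9641 - 544320) = 1/(-553961) = -1/553961 ≈ -1.8052e-6)
q = -3323766/5658157655 (q = 6/(-8 + (-10206 - 1/553961)) = 6/(-8 - 5653725967/553961) = 6/(-5658157655/553961) = 6*(-553961/5658157655) = -3323766/5658157655 ≈ -0.00058743)
q - o(17, -53) = -3323766/5658157655 - (-212)/(-53) = -3323766/5658157655 - (-212)*(-1)/53 = -3323766/5658157655 - 1*4 = -3323766/5658157655 - 4 = -22635954386/5658157655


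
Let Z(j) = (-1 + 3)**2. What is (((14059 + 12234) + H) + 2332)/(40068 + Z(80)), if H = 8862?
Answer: 37487/40072 ≈ 0.93549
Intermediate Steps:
Z(j) = 4 (Z(j) = 2**2 = 4)
(((14059 + 12234) + H) + 2332)/(40068 + Z(80)) = (((14059 + 12234) + 8862) + 2332)/(40068 + 4) = ((26293 + 8862) + 2332)/40072 = (35155 + 2332)*(1/40072) = 37487*(1/40072) = 37487/40072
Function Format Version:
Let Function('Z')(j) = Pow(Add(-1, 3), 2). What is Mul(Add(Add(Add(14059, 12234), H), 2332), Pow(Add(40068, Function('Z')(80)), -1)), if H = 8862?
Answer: Rational(37487, 40072) ≈ 0.93549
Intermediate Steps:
Function('Z')(j) = 4 (Function('Z')(j) = Pow(2, 2) = 4)
Mul(Add(Add(Add(14059, 12234), H), 2332), Pow(Add(40068, Function('Z')(80)), -1)) = Mul(Add(Add(Add(14059, 12234), 8862), 2332), Pow(Add(40068, 4), -1)) = Mul(Add(Add(26293, 8862), 2332), Pow(40072, -1)) = Mul(Add(35155, 2332), Rational(1, 40072)) = Mul(37487, Rational(1, 40072)) = Rational(37487, 40072)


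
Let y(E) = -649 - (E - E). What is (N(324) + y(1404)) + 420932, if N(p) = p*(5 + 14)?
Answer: 426439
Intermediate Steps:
y(E) = -649 (y(E) = -649 - 1*0 = -649 + 0 = -649)
N(p) = 19*p (N(p) = p*19 = 19*p)
(N(324) + y(1404)) + 420932 = (19*324 - 649) + 420932 = (6156 - 649) + 420932 = 5507 + 420932 = 426439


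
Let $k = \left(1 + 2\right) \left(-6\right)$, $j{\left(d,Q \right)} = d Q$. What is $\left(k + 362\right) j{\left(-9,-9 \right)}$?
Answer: $27864$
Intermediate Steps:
$j{\left(d,Q \right)} = Q d$
$k = -18$ ($k = 3 \left(-6\right) = -18$)
$\left(k + 362\right) j{\left(-9,-9 \right)} = \left(-18 + 362\right) \left(\left(-9\right) \left(-9\right)\right) = 344 \cdot 81 = 27864$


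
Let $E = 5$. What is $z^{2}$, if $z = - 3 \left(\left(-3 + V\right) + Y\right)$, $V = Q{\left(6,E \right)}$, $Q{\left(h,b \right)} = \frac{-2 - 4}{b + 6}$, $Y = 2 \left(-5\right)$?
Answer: $\frac{199809}{121} \approx 1651.3$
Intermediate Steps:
$Y = -10$
$Q{\left(h,b \right)} = - \frac{6}{6 + b}$
$V = - \frac{6}{11}$ ($V = - \frac{6}{6 + 5} = - \frac{6}{11} \approx -0.54545$)
$z = \frac{447}{11}$ ($z = - 3 \left(\left(-3 - \frac{6}{11}\right) - 10\right) = - 3 \left(- \frac{39}{11} - 10\right) = \left(-3\right) \left(- \frac{149}{11}\right) = \frac{447}{11} \approx 40.636$)
$z^{2} = \left(\frac{447}{11}\right)^{2} = \frac{199809}{121}$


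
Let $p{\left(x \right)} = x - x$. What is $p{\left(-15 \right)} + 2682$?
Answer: $2682$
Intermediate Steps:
$p{\left(x \right)} = 0$
$p{\left(-15 \right)} + 2682 = 0 + 2682 = 2682$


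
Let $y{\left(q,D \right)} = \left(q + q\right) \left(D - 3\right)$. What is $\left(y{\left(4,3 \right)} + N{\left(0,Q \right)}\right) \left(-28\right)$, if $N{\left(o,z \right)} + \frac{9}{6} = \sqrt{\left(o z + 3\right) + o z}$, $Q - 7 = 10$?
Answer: $42 - 28 \sqrt{3} \approx -6.4974$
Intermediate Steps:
$Q = 17$ ($Q = 7 + 10 = 17$)
$y{\left(q,D \right)} = 2 q \left(-3 + D\right)$
$N{\left(o,z \right)} = - \frac{3}{2} + \sqrt{3 + 2 o z}$ ($N{\left(o,z \right)} = - \frac{3}{2} + \sqrt{\left(o z + 3\right) + o z} = - \frac{3}{2} + \sqrt{\left(3 + o z\right) + o z} = - \frac{3}{2} + \sqrt{3 + 2 o z}$)
$\left(y{\left(4,3 \right)} + N{\left(0,Q \right)}\right) \left(-28\right) = \left(2 \cdot 4 \left(-3 + 3\right) - \left(\frac{3}{2} - \sqrt{3 + 2 \cdot 0 \cdot 17}\right)\right) \left(-28\right) = \left(2 \cdot 4 \cdot 0 - \left(\frac{3}{2} - \sqrt{3 + 0}\right)\right) \left(-28\right) = \left(0 - \left(\frac{3}{2} - \sqrt{3}\right)\right) \left(-28\right) = \left(- \frac{3}{2} + \sqrt{3}\right) \left(-28\right) = 42 - 28 \sqrt{3}$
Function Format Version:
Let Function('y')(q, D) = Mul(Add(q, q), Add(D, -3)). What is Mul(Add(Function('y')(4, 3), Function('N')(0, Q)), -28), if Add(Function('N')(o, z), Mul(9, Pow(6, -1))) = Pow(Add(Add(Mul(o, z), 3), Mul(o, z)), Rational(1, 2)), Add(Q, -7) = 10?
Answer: Add(42, Mul(-28, Pow(3, Rational(1, 2)))) ≈ -6.4974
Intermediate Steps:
Q = 17 (Q = Add(7, 10) = 17)
Function('y')(q, D) = Mul(2, q, Add(-3, D)) (Function('y')(q, D) = Mul(Mul(2, q), Add(-3, D)) = Mul(2, q, Add(-3, D)))
Function('N')(o, z) = Add(Rational(-3, 2), Pow(Add(3, Mul(2, o, z)), Rational(1, 2))) (Function('N')(o, z) = Add(Rational(-3, 2), Pow(Add(Add(Mul(o, z), 3), Mul(o, z)), Rational(1, 2))) = Add(Rational(-3, 2), Pow(Add(Add(3, Mul(o, z)), Mul(o, z)), Rational(1, 2))) = Add(Rational(-3, 2), Pow(Add(3, Mul(2, o, z)), Rational(1, 2))))
Mul(Add(Function('y')(4, 3), Function('N')(0, Q)), -28) = Mul(Add(Mul(2, 4, Add(-3, 3)), Add(Rational(-3, 2), Pow(Add(3, Mul(2, 0, 17)), Rational(1, 2)))), -28) = Mul(Add(Mul(2, 4, 0), Add(Rational(-3, 2), Pow(Add(3, 0), Rational(1, 2)))), -28) = Mul(Add(0, Add(Rational(-3, 2), Pow(3, Rational(1, 2)))), -28) = Mul(Add(Rational(-3, 2), Pow(3, Rational(1, 2))), -28) = Add(42, Mul(-28, Pow(3, Rational(1, 2))))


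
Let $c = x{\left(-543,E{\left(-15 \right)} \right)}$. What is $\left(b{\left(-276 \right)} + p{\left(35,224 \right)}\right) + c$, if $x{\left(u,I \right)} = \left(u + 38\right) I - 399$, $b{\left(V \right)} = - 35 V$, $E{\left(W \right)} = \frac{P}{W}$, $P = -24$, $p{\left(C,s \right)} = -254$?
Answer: $8199$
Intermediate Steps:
$E{\left(W \right)} = - \frac{24}{W}$
$x{\left(u,I \right)} = -399 + I \left(38 + u\right)$ ($x{\left(u,I \right)} = \left(38 + u\right) I - 399 = I \left(38 + u\right) - 399 = -399 + I \left(38 + u\right)$)
$c = -1207$ ($c = -399 + 38 \left(- \frac{24}{-15}\right) + - \frac{24}{-15} \left(-543\right) = -399 + 38 \left(\left(-24\right) \left(- \frac{1}{15}\right)\right) + \left(-24\right) \left(- \frac{1}{15}\right) \left(-543\right) = -399 + 38 \cdot \frac{8}{5} + \frac{8}{5} \left(-543\right) = -399 + \frac{304}{5} - \frac{4344}{5} = -1207$)
$\left(b{\left(-276 \right)} + p{\left(35,224 \right)}\right) + c = \left(\left(-35\right) \left(-276\right) - 254\right) - 1207 = \left(9660 - 254\right) - 1207 = 9406 - 1207 = 8199$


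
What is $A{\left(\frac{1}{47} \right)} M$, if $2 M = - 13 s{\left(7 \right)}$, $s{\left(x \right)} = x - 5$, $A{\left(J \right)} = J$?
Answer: $- \frac{13}{47} \approx -0.2766$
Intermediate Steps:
$s{\left(x \right)} = -5 + x$
$M = -13$ ($M = \frac{\left(-13\right) \left(-5 + 7\right)}{2} = \frac{\left(-13\right) 2}{2} = \frac{1}{2} \left(-26\right) = -13$)
$A{\left(\frac{1}{47} \right)} M = \frac{1}{47} \left(-13\right) = - \frac{13}{47}$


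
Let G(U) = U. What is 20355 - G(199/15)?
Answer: 305126/15 ≈ 20342.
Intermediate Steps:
20355 - G(199/15) = 20355 - 199/15 = 305126/15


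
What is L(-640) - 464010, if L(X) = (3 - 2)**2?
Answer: -464009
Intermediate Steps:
L(X) = 1 (L(X) = 1**2 = 1)
L(-640) - 464010 = 1 - 464010 = -464009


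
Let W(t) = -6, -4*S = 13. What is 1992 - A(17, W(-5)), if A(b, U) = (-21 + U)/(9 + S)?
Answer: 45924/23 ≈ 1996.7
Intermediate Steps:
S = -13/4 (S = -¼*13 = -13/4 ≈ -3.2500)
A(b, U) = -84/23 + 4*U/23 (A(b, U) = (-21 + U)/(9 - 13/4) = (-21 + U)/(23/4) = (-21 + U)*(4/23) = -84/23 + 4*U/23)
1992 - A(17, W(-5)) = 1992 - (-84/23 + (4/23)*(-6)) = 1992 - (-84/23 - 24/23) = 1992 - 1*(-108/23) = 1992 + 108/23 = 45924/23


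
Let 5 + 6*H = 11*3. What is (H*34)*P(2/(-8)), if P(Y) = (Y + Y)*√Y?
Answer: -119*I/3 ≈ -39.667*I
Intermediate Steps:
P(Y) = 2*Y^(3/2) (P(Y) = (2*Y)*√Y = 2*Y^(3/2))
H = 14/3 (H = -⅚ + (11*3)/6 = -⅚ + (⅙)*33 = -⅚ + 11/2 = 14/3 ≈ 4.6667)
(H*34)*P(2/(-8)) = ((14/3)*34)*(2*(2/(-8))^(3/2)) = 476*(2*(2*(-⅛))^(3/2))/3 = 476*(2*(-¼)^(3/2))/3 = 476*(2*(-I/8))/3 = 476*(-I/4)/3 = -119*I/3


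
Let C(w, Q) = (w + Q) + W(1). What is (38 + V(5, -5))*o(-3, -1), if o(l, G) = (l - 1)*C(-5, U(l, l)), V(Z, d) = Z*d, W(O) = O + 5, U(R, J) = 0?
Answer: -52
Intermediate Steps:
W(O) = 5 + O
C(w, Q) = 6 + Q + w (C(w, Q) = (w + Q) + (5 + 1) = (Q + w) + 6 = 6 + Q + w)
o(l, G) = -1 + l (o(l, G) = (l - 1)*(6 + 0 - 5) = (-1 + l)*1 = -1 + l)
(38 + V(5, -5))*o(-3, -1) = (38 + 5*(-5))*(-1 - 3) = (38 - 25)*(-4) = 13*(-4) = -52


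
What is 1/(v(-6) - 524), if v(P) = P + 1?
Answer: -1/529 ≈ -0.0018904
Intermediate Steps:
v(P) = 1 + P
1/(v(-6) - 524) = 1/((1 - 6) - 524) = 1/(-5 - 524) = 1/(-529) = -1/529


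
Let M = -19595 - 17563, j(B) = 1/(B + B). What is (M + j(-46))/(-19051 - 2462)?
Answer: 3418537/1979196 ≈ 1.7272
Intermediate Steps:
j(B) = 1/(2*B)
M = -37158
(M + j(-46))/(-19051 - 2462) = (-37158 + (½)/(-46))/(-19051 - 2462) = (-37158 + (½)*(-1/46))/(-21513) = (-37158 - 1/92)*(-1/21513) = -3418537/92*(-1/21513) = 3418537/1979196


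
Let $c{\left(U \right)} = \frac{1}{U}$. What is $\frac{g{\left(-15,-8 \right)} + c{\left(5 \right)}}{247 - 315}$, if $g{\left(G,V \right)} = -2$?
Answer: $\frac{9}{340} \approx 0.026471$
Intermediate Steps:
$\frac{g{\left(-15,-8 \right)} + c{\left(5 \right)}}{247 - 315} = \frac{-2 + \frac{1}{5}}{247 - 315} = \frac{-2 + \frac{1}{5}}{-68} = \left(- \frac{9}{5}\right) \left(- \frac{1}{68}\right) = \frac{9}{340}$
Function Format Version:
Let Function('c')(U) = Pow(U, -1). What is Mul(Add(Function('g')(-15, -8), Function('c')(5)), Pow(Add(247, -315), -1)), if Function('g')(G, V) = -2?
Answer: Rational(9, 340) ≈ 0.026471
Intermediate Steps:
Mul(Add(Function('g')(-15, -8), Function('c')(5)), Pow(Add(247, -315), -1)) = Mul(Add(-2, Pow(5, -1)), Pow(Add(247, -315), -1)) = Mul(Add(-2, Rational(1, 5)), Pow(-68, -1)) = Mul(Rational(-9, 5), Rational(-1, 68)) = Rational(9, 340)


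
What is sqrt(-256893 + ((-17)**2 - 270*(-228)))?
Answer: 2*I*sqrt(48761) ≈ 441.64*I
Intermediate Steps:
sqrt(-256893 + ((-17)**2 - 270*(-228))) = sqrt(-256893 + (289 + 61560)) = sqrt(-256893 + 61849) = sqrt(-195044) = 2*I*sqrt(48761)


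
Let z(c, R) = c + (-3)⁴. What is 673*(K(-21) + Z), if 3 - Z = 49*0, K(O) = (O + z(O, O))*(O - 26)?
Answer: -1231590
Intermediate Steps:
z(c, R) = 81 + c (z(c, R) = c + 81 = 81 + c)
K(O) = (-26 + O)*(81 + 2*O) (K(O) = (O + (81 + O))*(O - 26) = (81 + 2*O)*(-26 + O) = (-26 + O)*(81 + 2*O))
Z = 3 (Z = 3 - 49*0 = 3 - 1*0 = 3 + 0 = 3)
673*(K(-21) + Z) = 673*((-2106 + 2*(-21)² + 29*(-21)) + 3) = 673*((-2106 + 2*441 - 609) + 3) = 673*((-2106 + 882 - 609) + 3) = 673*(-1833 + 3) = 673*(-1830) = -1231590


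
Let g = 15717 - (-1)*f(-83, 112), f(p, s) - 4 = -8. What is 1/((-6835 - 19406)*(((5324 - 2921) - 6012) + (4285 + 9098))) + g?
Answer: 4030062917741/256479534 ≈ 15713.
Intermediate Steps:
f(p, s) = -4 (f(p, s) = 4 - 8 = -4)
g = 15713 (g = 15717 - (-1)*(-4) = 15717 - 1*4 = 15717 - 4 = 15713)
1/((-6835 - 19406)*(((5324 - 2921) - 6012) + (4285 + 9098))) + g = 1/((-6835 - 19406)*(((5324 - 2921) - 6012) + (4285 + 9098))) + 15713 = 1/(-26241*((2403 - 6012) + 13383)) + 15713 = 1/(-26241*(-3609 + 13383)) + 15713 = 1/(-26241*9774) + 15713 = 1/(-256479534) + 15713 = -1/256479534 + 15713 = 4030062917741/256479534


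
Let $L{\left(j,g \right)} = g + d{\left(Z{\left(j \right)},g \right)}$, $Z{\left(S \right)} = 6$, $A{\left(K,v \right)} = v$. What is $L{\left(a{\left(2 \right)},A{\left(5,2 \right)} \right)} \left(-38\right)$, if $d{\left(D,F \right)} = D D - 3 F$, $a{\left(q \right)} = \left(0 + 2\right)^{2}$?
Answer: $-1216$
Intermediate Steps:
$a{\left(q \right)} = 4$ ($a{\left(q \right)} = 2^{2} = 4$)
$d{\left(D,F \right)} = D^{2} - 3 F$
$L{\left(j,g \right)} = 36 - 2 g$ ($L{\left(j,g \right)} = g - \left(-36 + 3 g\right) = 36 - 2 g$)
$L{\left(a{\left(2 \right)},A{\left(5,2 \right)} \right)} \left(-38\right) = \left(36 - 4\right) \left(-38\right) = 32 \left(-38\right) = -1216$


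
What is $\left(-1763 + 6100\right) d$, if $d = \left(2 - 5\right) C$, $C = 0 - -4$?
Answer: $-52044$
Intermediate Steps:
$C = 4$ ($C = 0 + 4 = 4$)
$d = -12$ ($d = \left(2 - 5\right) 4 = \left(-3\right) 4 = -12$)
$\left(-1763 + 6100\right) d = \left(-1763 + 6100\right) \left(-12\right) = 4337 \left(-12\right) = -52044$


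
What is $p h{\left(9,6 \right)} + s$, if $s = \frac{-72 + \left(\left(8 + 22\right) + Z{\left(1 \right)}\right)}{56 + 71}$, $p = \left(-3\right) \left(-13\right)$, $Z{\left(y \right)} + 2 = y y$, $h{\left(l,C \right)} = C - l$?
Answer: $- \frac{14902}{127} \approx -117.34$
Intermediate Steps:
$Z{\left(y \right)} = -2 + y^{2}$ ($Z{\left(y \right)} = -2 + y y = -2 + y^{2}$)
$p = 39$
$s = - \frac{43}{127}$ ($s = \frac{-72 + \left(\left(8 + 22\right) - \left(2 - 1^{2}\right)\right)}{56 + 71} = \frac{-72 + \left(30 + \left(-2 + 1\right)\right)}{127} = \left(-72 + \left(30 - 1\right)\right) \frac{1}{127} = \left(-72 + 29\right) \frac{1}{127} = \left(-43\right) \frac{1}{127} = - \frac{43}{127} \approx -0.33858$)
$p h{\left(9,6 \right)} + s = 39 \left(6 - 9\right) - \frac{43}{127} = 39 \left(-3\right) - \frac{43}{127} = -117 - \frac{43}{127} = - \frac{14902}{127}$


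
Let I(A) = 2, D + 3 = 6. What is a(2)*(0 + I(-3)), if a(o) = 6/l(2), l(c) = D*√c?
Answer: 2*√2 ≈ 2.8284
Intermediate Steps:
D = 3 (D = -3 + 6 = 3)
l(c) = 3*√c
a(o) = √2 (a(o) = 6/((3*√2)) = 6*(√2/6) = √2)
a(2)*(0 + I(-3)) = √2*(0 + 2) = √2*2 = 2*√2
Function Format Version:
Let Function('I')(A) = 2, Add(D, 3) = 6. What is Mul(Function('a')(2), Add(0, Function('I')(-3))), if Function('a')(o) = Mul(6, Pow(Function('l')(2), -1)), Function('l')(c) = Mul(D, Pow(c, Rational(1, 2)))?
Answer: Mul(2, Pow(2, Rational(1, 2))) ≈ 2.8284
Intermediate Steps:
D = 3 (D = Add(-3, 6) = 3)
Function('l')(c) = Mul(3, Pow(c, Rational(1, 2)))
Function('a')(o) = Pow(2, Rational(1, 2)) (Function('a')(o) = Mul(6, Pow(Mul(3, Pow(2, Rational(1, 2))), -1)) = Mul(6, Mul(Rational(1, 6), Pow(2, Rational(1, 2)))) = Pow(2, Rational(1, 2)))
Mul(Function('a')(2), Add(0, Function('I')(-3))) = Mul(Pow(2, Rational(1, 2)), Add(0, 2)) = Mul(Pow(2, Rational(1, 2)), 2) = Mul(2, Pow(2, Rational(1, 2)))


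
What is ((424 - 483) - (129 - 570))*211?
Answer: 80602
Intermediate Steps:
((424 - 483) - (129 - 570))*211 = (-59 - 1*(-441))*211 = (-59 + 441)*211 = 382*211 = 80602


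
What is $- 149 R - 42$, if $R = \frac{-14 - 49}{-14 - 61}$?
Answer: $- \frac{4179}{25} \approx -167.16$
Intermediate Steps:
$R = \frac{21}{25}$ ($R = - \frac{63}{-75} = \left(-63\right) \left(- \frac{1}{75}\right) = \frac{21}{25} \approx 0.84$)
$- 149 R - 42 = \left(-149\right) \frac{21}{25} - 42 = - \frac{3129}{25} - 42 = - \frac{4179}{25}$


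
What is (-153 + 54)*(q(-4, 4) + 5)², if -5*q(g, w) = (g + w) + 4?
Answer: -43659/25 ≈ -1746.4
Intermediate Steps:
q(g, w) = -⅘ - g/5 - w/5 (q(g, w) = -((g + w) + 4)/5 = -(4 + g + w)/5 = -⅘ - g/5 - w/5)
(-153 + 54)*(q(-4, 4) + 5)² = (-153 + 54)*((-⅘ - ⅕*(-4) - ⅕*4) + 5)² = -99*((-⅘ + ⅘ - ⅘) + 5)² = -99*(-⅘ + 5)² = -99*(21/5)² = -99*441/25 = -43659/25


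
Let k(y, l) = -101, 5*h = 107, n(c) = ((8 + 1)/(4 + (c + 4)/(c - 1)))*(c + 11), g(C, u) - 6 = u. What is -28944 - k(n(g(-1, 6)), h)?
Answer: -28843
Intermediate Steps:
g(C, u) = 6 + u
n(c) = 9*(11 + c)/(4 + (4 + c)/(-1 + c)) (n(c) = (9/(4 + (4 + c)/(-1 + c)))*(11 + c) = 9*(11 + c)/(4 + (4 + c)/(-1 + c)))
h = 107/5 (h = (⅕)*107 = 107/5 ≈ 21.400)
-28944 - k(n(g(-1, 6)), h) = -28944 - 1*(-101) = -28944 + 101 = -28843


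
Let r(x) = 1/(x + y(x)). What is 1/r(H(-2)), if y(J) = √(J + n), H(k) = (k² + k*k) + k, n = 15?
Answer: 6 + √21 ≈ 10.583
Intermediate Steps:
H(k) = k + 2*k² (H(k) = (k² + k²) + k = 2*k² + k = k + 2*k²)
y(J) = √(15 + J) (y(J) = √(J + 15) = √(15 + J))
r(x) = 1/(x + √(15 + x))
1/r(H(-2)) = 1/(1/(-2*(1 + 2*(-2)) + √(15 - 2*(1 + 2*(-2))))) = 1/(1/(-2*(1 - 4) + √(15 - 2*(1 - 4)))) = 1/(1/(-2*(-3) + √(15 - 2*(-3)))) = 1/(1/(6 + √(15 + 6))) = 1/(1/(6 + √21)) = 6 + √21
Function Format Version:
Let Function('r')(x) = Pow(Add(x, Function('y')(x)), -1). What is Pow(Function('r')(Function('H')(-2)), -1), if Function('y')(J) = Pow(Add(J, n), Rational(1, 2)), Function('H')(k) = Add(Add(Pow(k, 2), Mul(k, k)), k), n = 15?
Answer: Add(6, Pow(21, Rational(1, 2))) ≈ 10.583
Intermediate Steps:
Function('H')(k) = Add(k, Mul(2, Pow(k, 2))) (Function('H')(k) = Add(Add(Pow(k, 2), Pow(k, 2)), k) = Add(Mul(2, Pow(k, 2)), k) = Add(k, Mul(2, Pow(k, 2))))
Function('y')(J) = Pow(Add(15, J), Rational(1, 2)) (Function('y')(J) = Pow(Add(J, 15), Rational(1, 2)) = Pow(Add(15, J), Rational(1, 2)))
Function('r')(x) = Pow(Add(x, Pow(Add(15, x), Rational(1, 2))), -1)
Pow(Function('r')(Function('H')(-2)), -1) = Pow(Pow(Add(Mul(-2, Add(1, Mul(2, -2))), Pow(Add(15, Mul(-2, Add(1, Mul(2, -2)))), Rational(1, 2))), -1), -1) = Pow(Pow(Add(Mul(-2, Add(1, -4)), Pow(Add(15, Mul(-2, Add(1, -4))), Rational(1, 2))), -1), -1) = Pow(Pow(Add(Mul(-2, -3), Pow(Add(15, Mul(-2, -3)), Rational(1, 2))), -1), -1) = Pow(Pow(Add(6, Pow(Add(15, 6), Rational(1, 2))), -1), -1) = Pow(Pow(Add(6, Pow(21, Rational(1, 2))), -1), -1) = Add(6, Pow(21, Rational(1, 2)))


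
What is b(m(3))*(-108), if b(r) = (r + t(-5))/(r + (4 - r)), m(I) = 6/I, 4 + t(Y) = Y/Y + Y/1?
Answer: 162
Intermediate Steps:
t(Y) = -3 + Y (t(Y) = -4 + (Y/Y + Y/1) = -4 + (1 + Y*1) = -4 + (1 + Y) = -3 + Y)
b(r) = -2 + r/4 (b(r) = (r + (-3 - 5))/(r + (4 - r)) = (r - 8)/4 = (-8 + r)*(¼) = -2 + r/4)
b(m(3))*(-108) = (-2 + (6/3)/4)*(-108) = (-2 + (6*(⅓))/4)*(-108) = (-2 + (¼)*2)*(-108) = (-2 + ½)*(-108) = -3/2*(-108) = 162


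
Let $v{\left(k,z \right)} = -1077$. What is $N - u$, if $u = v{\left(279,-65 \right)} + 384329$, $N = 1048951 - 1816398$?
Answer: $-1150699$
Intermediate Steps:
$N = -767447$
$u = 383252$ ($u = -1077 + 384329 = 383252$)
$N - u = -767447 - 383252 = -1150699$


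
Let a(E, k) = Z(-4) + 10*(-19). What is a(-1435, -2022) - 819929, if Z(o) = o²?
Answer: -820103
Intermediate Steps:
a(E, k) = -174 (a(E, k) = (-4)² + 10*(-19) = 16 - 190 = -174)
a(-1435, -2022) - 819929 = -174 - 819929 = -820103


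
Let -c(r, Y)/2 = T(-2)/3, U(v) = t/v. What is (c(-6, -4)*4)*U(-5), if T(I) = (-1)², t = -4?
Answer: -32/15 ≈ -2.1333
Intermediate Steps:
T(I) = 1
U(v) = -4/v
c(r, Y) = -⅔ (c(r, Y) = -2/3 = -2*⅓ = -⅔)
(c(-6, -4)*4)*U(-5) = (-⅔*4)*(-4/(-5)) = -(-32)*(-1)/(3*5) = -8/3*⅘ = -32/15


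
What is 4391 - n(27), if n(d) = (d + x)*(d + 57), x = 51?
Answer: -2161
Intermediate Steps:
n(d) = (51 + d)*(57 + d) (n(d) = (d + 51)*(d + 57) = (51 + d)*(57 + d))
4391 - n(27) = 4391 - (2907 + 27² + 108*27) = 4391 - (2907 + 729 + 2916) = 4391 - 1*6552 = 4391 - 6552 = -2161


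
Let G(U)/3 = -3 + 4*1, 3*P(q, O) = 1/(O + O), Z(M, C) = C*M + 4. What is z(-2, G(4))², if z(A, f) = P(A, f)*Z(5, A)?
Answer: ⅑ ≈ 0.11111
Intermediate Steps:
Z(M, C) = 4 + C*M
P(q, O) = 1/(6*O) (P(q, O) = 1/(3*(O + O)) = 1/(3*((2*O))) = (1/(2*O))/3 = 1/(6*O))
G(U) = 3 (G(U) = 3*(-3 + 4*1) = 3*(-3 + 4) = 3*1 = 3)
z(A, f) = (4 + 5*A)/(6*f) (z(A, f) = (1/(6*f))*(4 + A*5) = (1/(6*f))*(4 + 5*A) = (4 + 5*A)/(6*f))
z(-2, G(4))² = ((⅙)*(4 + 5*(-2))/3)² = ((⅙)*(⅓)*(4 - 10))² = ((⅙)*(⅓)*(-6))² = (-⅓)² = ⅑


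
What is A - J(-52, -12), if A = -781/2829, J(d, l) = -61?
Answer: 171788/2829 ≈ 60.724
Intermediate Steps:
A = -781/2829 (A = -781*1/2829 = -781/2829 ≈ -0.27607)
A - J(-52, -12) = -781/2829 - 1*(-61) = -781/2829 + 61 = 171788/2829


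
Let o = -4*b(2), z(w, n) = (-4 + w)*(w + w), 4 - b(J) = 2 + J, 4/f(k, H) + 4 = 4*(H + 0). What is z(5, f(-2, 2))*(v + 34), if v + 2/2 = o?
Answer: 330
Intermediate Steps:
f(k, H) = 4/(-4 + 4*H) (f(k, H) = 4/(-4 + 4*(H + 0)) = 4/(-4 + 4*H))
b(J) = 2 - J (b(J) = 4 - (2 + J) = 4 + (-2 - J) = 2 - J)
z(w, n) = 2*w*(-4 + w) (z(w, n) = (-4 + w)*(2*w) = 2*w*(-4 + w))
o = 0 (o = -4*(2 - 1*2) = -4*(2 - 2) = -4*0 = 0)
v = -1 (v = -1 + 0 = -1)
z(5, f(-2, 2))*(v + 34) = (2*5*(-4 + 5))*(-1 + 34) = (2*5*1)*33 = 10*33 = 330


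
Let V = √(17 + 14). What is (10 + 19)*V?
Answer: 29*√31 ≈ 161.47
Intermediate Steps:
V = √31 ≈ 5.5678
(10 + 19)*V = (10 + 19)*√31 = 29*√31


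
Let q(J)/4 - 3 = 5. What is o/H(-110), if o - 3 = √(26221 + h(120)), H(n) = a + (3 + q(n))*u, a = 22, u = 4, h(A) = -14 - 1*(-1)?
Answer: 1/54 + 2*√182/27 ≈ 1.0178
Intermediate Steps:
q(J) = 32 (q(J) = 12 + 4*5 = 12 + 20 = 32)
h(A) = -13 (h(A) = -14 + 1 = -13)
H(n) = 162 (H(n) = 22 + (3 + 32)*4 = 22 + 35*4 = 22 + 140 = 162)
o = 3 + 12*√182 (o = 3 + √(26221 - 13) = 3 + √26208 = 3 + 12*√182 ≈ 164.89)
o/H(-110) = (3 + 12*√182)/162 = (3 + 12*√182)*(1/162) = 1/54 + 2*√182/27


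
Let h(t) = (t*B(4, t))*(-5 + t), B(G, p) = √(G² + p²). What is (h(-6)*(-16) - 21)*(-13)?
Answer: 273 + 27456*√13 ≈ 99267.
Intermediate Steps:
h(t) = t*√(16 + t²)*(-5 + t) (h(t) = (t*√(4² + t²))*(-5 + t) = (t*√(16 + t²))*(-5 + t) = t*√(16 + t²)*(-5 + t))
(h(-6)*(-16) - 21)*(-13) = (-6*√(16 + (-6)²)*(-5 - 6)*(-16) - 21)*(-13) = (-6*√(16 + 36)*(-11)*(-16) - 21)*(-13) = (-6*√52*(-11)*(-16) - 21)*(-13) = (-6*2*√13*(-11)*(-16) - 21)*(-13) = ((132*√13)*(-16) - 21)*(-13) = (-2112*√13 - 21)*(-13) = (-21 - 2112*√13)*(-13) = 273 + 27456*√13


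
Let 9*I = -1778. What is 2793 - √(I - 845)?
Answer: 2793 - I*√9383/3 ≈ 2793.0 - 32.289*I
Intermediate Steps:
I = -1778/9 (I = (⅑)*(-1778) = -1778/9 ≈ -197.56)
2793 - √(I - 845) = 2793 - √(-1778/9 - 845) = 2793 - √(-9383/9) = 2793 - I*√9383/3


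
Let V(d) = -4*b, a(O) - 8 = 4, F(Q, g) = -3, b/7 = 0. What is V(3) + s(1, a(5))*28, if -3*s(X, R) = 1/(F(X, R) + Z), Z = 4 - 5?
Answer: 7/3 ≈ 2.3333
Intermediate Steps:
b = 0 (b = 7*0 = 0)
a(O) = 12 (a(O) = 8 + 4 = 12)
V(d) = 0 (V(d) = -4*0 = 0)
Z = -1
s(X, R) = 1/12 (s(X, R) = -1/(3*(-3 - 1)) = -⅓/(-4) = -⅓*(-¼) = 1/12)
V(3) + s(1, a(5))*28 = 0 + (1/12)*28 = 0 + 7/3 = 7/3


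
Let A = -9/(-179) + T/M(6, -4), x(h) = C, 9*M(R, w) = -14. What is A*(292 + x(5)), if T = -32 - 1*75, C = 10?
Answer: 26047953/1253 ≈ 20788.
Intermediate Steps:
M(R, w) = -14/9 (M(R, w) = (1/9)*(-14) = -14/9)
T = -107 (T = -32 - 75 = -107)
x(h) = 10
A = 172503/2506 (A = -9/(-179) - 107/(-14/9) = -9*(-1/179) - 107*(-9/14) = 9/179 + 963/14 = 172503/2506 ≈ 68.836)
A*(292 + x(5)) = 172503*(292 + 10)/2506 = (172503/2506)*302 = 26047953/1253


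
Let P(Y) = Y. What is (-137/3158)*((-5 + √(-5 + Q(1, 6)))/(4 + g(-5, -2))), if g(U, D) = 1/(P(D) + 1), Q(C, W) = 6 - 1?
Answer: 685/9474 ≈ 0.072303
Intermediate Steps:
Q(C, W) = 5
g(U, D) = 1/(1 + D) (g(U, D) = 1/(D + 1) = 1/(1 + D))
(-137/3158)*((-5 + √(-5 + Q(1, 6)))/(4 + g(-5, -2))) = (-137/3158)*((-5 + √(-5 + 5))/(4 + 1/(1 - 2))) = (-137*1/3158)*((-5 + √0)/(4 + 1/(-1))) = -137*(-5 + 0)/(3158*(4 - 1)) = -(-685)/(3158*3) = -137/3158*(-5/3) = 685/9474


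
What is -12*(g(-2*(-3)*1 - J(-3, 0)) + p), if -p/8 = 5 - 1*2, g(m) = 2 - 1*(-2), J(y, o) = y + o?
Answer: 240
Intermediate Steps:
J(y, o) = o + y
g(m) = 4 (g(m) = 2 + 2 = 4)
p = -24 (p = -8*(5 - 1*2) = -8*(5 - 2) = -8*3 = -24)
-12*(g(-2*(-3)*1 - J(-3, 0)) + p) = -12*(4 - 24) = -12*(-20) = 240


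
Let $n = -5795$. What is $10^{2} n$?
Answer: $-579500$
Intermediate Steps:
$10^{2} n = 10^{2} \left(-5795\right) = 100 \left(-5795\right) = -579500$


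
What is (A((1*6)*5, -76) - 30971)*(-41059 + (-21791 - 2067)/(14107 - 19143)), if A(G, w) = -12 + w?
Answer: 3210712726347/2518 ≈ 1.2751e+9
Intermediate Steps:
(A((1*6)*5, -76) - 30971)*(-41059 + (-21791 - 2067)/(14107 - 19143)) = ((-12 - 76) - 30971)*(-41059 + (-21791 - 2067)/(14107 - 19143)) = (-88 - 30971)*(-41059 - 23858/(-5036)) = -31059*(-41059 - 23858*(-1/5036)) = -31059*(-41059 + 11929/2518) = -31059*(-103374633/2518) = 3210712726347/2518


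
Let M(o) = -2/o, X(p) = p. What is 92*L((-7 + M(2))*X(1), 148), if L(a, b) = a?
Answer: -736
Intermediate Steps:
92*L((-7 + M(2))*X(1), 148) = 92*((-7 - 2/2)*1) = 92*((-7 - 2*½)*1) = 92*((-7 - 1)*1) = 92*(-8*1) = 92*(-8) = -736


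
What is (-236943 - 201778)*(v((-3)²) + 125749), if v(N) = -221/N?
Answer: -496421585920/9 ≈ -5.5158e+10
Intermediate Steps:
(-236943 - 201778)*(v((-3)²) + 125749) = (-236943 - 201778)*(-221/((-3)²) + 125749) = -438721*(-221/9 + 125749) = -438721*1131520/9 = -496421585920/9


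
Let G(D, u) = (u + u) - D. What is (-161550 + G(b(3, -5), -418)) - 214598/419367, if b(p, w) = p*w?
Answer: -68093253755/419367 ≈ -1.6237e+5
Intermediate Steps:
G(D, u) = -D + 2*u (G(D, u) = 2*u - D = -D + 2*u)
(-161550 + G(b(3, -5), -418)) - 214598/419367 = (-161550 + (-3*(-5) + 2*(-418))) - 214598/419367 = (-161550 + (-1*(-15) - 836)) - 214598*1/419367 = (-161550 + (15 - 836)) - 214598/419367 = (-161550 - 821) - 214598/419367 = -162371 - 214598/419367 = -68093253755/419367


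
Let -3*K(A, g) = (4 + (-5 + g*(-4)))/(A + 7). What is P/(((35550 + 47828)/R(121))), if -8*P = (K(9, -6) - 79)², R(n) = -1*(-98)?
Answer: -713157025/768411648 ≈ -0.92809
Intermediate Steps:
R(n) = 98
K(A, g) = -(-1 - 4*g)/(3*(7 + A)) (K(A, g) = -(4 + (-5 + g*(-4)))/(3*(A + 7)) = -(4 + (-5 - 4*g))/(3*(7 + A)) = -(-1 - 4*g)/(3*(7 + A)))
P = -14554225/18432 (P = -((1 + 4*(-6))/(3*(7 + 9)) - 79)²/8 = -((⅓)*(1 - 24)/16 - 79)²/8 = -((⅓)*(1/16)*(-23) - 79)²/8 = -(-23/48 - 79)²/8 = -(-3815/48)²/8 = -⅛*14554225/2304 = -14554225/18432 ≈ -789.62)
P/(((35550 + 47828)/R(121))) = -14554225*98/(35550 + 47828)/18432 = -14554225/(18432*(83378*(1/98))) = -14554225/(18432*41689/49) = -14554225/18432*49/41689 = -713157025/768411648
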